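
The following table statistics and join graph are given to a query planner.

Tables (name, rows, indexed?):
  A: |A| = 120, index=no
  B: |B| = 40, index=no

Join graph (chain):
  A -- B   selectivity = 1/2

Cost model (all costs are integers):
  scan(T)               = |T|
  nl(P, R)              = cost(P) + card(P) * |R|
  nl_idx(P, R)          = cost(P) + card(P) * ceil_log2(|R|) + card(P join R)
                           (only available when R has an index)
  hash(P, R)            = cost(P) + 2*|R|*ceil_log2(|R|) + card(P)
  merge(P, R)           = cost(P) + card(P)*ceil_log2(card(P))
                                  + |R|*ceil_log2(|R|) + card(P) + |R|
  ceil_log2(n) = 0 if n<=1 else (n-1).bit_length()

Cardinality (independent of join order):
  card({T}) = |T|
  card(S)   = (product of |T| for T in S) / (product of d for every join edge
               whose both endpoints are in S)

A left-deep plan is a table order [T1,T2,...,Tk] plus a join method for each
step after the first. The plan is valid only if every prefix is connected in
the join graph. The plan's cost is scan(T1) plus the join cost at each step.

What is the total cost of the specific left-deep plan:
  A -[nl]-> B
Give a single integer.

4920

step 1: scan A: cost=120, card=120
step 2: join B via nl
    card(P join B) = 120*40/(2) = 2400
    cost = 120 + 120*40 = 4920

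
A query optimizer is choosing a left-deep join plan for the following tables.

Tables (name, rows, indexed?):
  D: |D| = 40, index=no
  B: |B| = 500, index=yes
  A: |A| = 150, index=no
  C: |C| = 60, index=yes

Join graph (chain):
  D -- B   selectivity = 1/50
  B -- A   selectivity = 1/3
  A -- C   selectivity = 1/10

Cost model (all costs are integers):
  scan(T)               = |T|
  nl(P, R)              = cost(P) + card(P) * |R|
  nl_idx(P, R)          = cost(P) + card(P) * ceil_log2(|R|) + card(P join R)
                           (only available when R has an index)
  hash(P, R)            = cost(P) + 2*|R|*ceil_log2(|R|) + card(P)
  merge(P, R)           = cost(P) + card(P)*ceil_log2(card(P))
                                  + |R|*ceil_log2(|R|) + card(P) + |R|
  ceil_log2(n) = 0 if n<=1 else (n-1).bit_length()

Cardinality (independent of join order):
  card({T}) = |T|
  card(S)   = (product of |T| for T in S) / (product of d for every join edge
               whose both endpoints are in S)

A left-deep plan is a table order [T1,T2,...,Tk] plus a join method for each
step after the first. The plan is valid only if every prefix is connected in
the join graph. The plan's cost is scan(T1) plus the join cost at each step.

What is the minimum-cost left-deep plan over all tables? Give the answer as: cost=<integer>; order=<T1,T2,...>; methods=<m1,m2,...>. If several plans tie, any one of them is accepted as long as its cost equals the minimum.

Selinger DP (subsets sized 1..n):
  {D}: scan cost=40, card=40
  {B}: scan cost=500, card=500
  {A}: scan cost=150, card=150
  {C}: scan cost=60, card=60
  {BD}: card=400; try (B,nl_idx)→800, (D,hash)→1480, (B,merge)→5320, (D,merge)→5780, (B,hash)→9080, (B,nl)→20040 …(+1); best=800 via (B,nl_idx)
  {AB}: card=25000; try (A,hash)→3400, (B,merge)→6500, (A,merge)→6850, (B,hash)→9300, (B,nl_idx)→26500, (B,nl)→75150 …(+1); best=3400 via (A,hash)
  {AC}: card=900; try (C,hash)→1020, (A,merge)→1830, (C,merge)→1920, (C,nl_idx)→1950, (A,hash)→2520, (A,nl)→9060 …(+1); best=1020 via (C,hash)
  {ABD}: card=20000; try (A,hash)→3600, (A,merge)→6150, (D,hash)→28880, (A,nl)→60800, (D,merge)→403680, (D,nl)→1003400; best=3600 via (A,hash)
  {ABC}: card=150000; try (B,hash)→10920, (B,merge)→15920, (C,hash)→29120, (B,nl_idx)→159120, (C,nl_idx)→303400, (C,merge)→403820 …(+2); best=10920 via (B,hash)
  {ABCD}: card=120000; try (C,hash)→24320, (D,hash)→161400, (C,nl_idx)→243600, (C,merge)→324020, (C,nl)→1203600, (D,merge)→2861200 …(+1); best=24320 via (C,hash)

cost=24320; order=D,B,A,C; methods=nl_idx,hash,hash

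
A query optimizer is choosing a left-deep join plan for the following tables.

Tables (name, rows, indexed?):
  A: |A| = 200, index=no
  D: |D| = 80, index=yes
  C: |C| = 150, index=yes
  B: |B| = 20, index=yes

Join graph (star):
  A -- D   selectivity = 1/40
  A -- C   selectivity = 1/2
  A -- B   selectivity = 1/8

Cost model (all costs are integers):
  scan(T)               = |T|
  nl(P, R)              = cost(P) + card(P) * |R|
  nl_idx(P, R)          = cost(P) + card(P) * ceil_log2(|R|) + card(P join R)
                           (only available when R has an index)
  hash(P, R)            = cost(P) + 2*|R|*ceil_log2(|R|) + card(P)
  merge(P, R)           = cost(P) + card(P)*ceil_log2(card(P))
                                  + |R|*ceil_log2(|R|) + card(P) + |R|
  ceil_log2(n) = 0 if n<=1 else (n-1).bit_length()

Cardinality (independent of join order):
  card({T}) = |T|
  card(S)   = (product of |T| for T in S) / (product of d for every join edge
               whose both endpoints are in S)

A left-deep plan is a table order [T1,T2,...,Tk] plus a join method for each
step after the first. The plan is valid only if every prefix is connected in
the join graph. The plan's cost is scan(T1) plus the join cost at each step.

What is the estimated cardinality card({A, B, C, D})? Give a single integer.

Tables in S: A(200), B(20), C(150), D(80)
Edges inside S: A-D(d=40), A-C(d=2), A-B(d=8)
numerator = 200 * 20 * 150 * 80 = 48000000
denominator = 40 * 2 * 8 = 640
card(S) = 48000000 / 640 = 75000

75000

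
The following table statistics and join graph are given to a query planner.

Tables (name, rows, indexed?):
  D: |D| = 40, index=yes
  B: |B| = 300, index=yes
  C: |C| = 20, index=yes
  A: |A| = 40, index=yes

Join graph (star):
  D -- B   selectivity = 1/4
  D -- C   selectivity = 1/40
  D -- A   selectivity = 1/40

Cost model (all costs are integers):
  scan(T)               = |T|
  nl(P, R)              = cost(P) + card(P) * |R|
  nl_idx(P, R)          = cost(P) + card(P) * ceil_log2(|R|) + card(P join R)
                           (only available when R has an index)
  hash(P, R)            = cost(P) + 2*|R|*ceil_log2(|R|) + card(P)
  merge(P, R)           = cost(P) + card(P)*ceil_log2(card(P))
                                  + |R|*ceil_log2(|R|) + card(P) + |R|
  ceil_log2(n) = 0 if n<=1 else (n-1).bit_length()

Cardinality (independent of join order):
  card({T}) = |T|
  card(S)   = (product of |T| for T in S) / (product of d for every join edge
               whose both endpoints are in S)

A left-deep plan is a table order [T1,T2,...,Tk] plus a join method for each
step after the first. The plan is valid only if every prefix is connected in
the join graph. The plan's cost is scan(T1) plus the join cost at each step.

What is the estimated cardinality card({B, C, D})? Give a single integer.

1500

Tables in S: B(300), C(20), D(40)
Edges inside S: D-B(d=4), D-C(d=40)
numerator = 300 * 20 * 40 = 240000
denominator = 4 * 40 = 160
card(S) = 240000 / 160 = 1500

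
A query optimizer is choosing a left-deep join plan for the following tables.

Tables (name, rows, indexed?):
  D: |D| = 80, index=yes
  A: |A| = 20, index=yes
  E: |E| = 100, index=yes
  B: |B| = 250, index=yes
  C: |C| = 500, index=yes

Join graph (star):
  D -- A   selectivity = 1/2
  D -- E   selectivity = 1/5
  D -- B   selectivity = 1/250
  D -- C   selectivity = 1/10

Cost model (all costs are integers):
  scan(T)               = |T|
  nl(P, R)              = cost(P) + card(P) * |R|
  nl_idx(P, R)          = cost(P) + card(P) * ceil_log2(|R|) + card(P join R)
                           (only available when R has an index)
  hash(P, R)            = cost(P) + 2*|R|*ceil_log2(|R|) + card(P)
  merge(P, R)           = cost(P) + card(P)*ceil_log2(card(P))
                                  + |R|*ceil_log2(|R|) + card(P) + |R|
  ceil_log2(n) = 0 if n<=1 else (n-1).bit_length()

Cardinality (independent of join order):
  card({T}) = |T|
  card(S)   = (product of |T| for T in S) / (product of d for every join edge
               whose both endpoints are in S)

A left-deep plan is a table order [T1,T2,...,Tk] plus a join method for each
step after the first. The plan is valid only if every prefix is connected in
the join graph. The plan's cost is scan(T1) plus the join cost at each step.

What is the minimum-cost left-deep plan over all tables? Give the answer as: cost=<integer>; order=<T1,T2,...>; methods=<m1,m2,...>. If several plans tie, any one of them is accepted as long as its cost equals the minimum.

Selinger DP (subsets sized 1..n):
  {D}: scan cost=80, card=80
  {A}: scan cost=20, card=20
  {E}: scan cost=100, card=100
  {B}: scan cost=250, card=250
  {C}: scan cost=500, card=500
  {AD}: card=800; try (A,hash)→360, (D,merge)→780, (A,merge)→840, (D,nl_idx)→960, (D,hash)→1160, (A,nl_idx)→1280 …(+2); best=360 via (A,hash)
  {DE}: card=1600; try (D,hash)→1320, (E,merge)→1520, (D,merge)→1540, (E,hash)→1560, (E,nl_idx)→2240, (D,nl_idx)→2400 …(+2); best=1320 via (D,hash)
  {BD}: card=80; try (B,nl_idx)→800, (D,hash)→1620, (D,nl_idx)→2080, (B,merge)→2970, (D,merge)→3140, (B,hash)→4160 …(+2); best=800 via (B,nl_idx)
  {CD}: card=4000; try (D,hash)→2120, (C,nl_idx)→4800, (C,merge)→5720, (D,merge)→6140, (D,nl_idx)→8000, (C,hash)→9160 …(+2); best=2120 via (D,hash)
  {ADE}: card=16000; try (E,hash)→2560, (A,hash)→3120, (E,merge)→9960, (A,merge)→20640, (E,nl_idx)→21960, (A,nl_idx)→25320 …(+2); best=2560 via (E,hash)
  {ABD}: card=800; try (A,hash)→1080, (A,merge)→1560, (A,nl_idx)→2000, (A,nl)→2400, (B,hash)→5160, (B,nl_idx)→7560 …(+2); best=1080 via (A,hash)
  {ACD}: card=40000; try (A,hash)→6320, (C,hash)→10160, (C,merge)→14160, (C,nl_idx)→47560, (A,merge)→54240, (A,nl_idx)→62120 …(+2); best=6320 via (A,hash)
  {BDE}: card=1600; try (E,merge)→2240, (E,hash)→2280, (E,nl_idx)→2960, (B,hash)→6920, (E,nl)→8800, (B,nl_idx)→15720 …(+2); best=2240 via (E,merge)
  {CDE}: card=80000; try (E,hash)→7520, (C,hash)→11920, (C,merge)→25520, (E,merge)→54920, (C,nl_idx)→95720, (E,nl_idx)→110120 …(+2); best=7520 via (E,hash)
  {BCD}: card=4000; try (C,nl_idx)→5520, (C,merge)→6440, (C,hash)→9880, (B,hash)→10120, (B,nl_idx)→38120, (C,nl)→40800 …(+2); best=5520 via (C,nl_idx)
  {ABDE}: card=16000; try (E,hash)→3280, (A,hash)→4040, (E,merge)→10680, (A,merge)→21560, (B,hash)→22560, (E,nl_idx)→22680 …(+6); best=3280 via (E,hash)
  {ACDE}: card=800000; try (C,hash)→27560, (E,hash)→47720, (A,hash)→87720, (C,merge)→247560, (E,merge)→687120, (C,nl_idx)→946560 …(+6); best=27560 via (C,hash)
  {ABCD}: card=40000; try (A,hash)→9720, (C,hash)→10880, (C,merge)→14880, (C,nl_idx)→48280, (B,hash)→50320, (A,merge)→57640 …(+6); best=9720 via (A,hash)
  {BCDE}: card=80000; try (E,hash)→10920, (C,hash)→12840, (C,merge)→26440, (E,merge)→58320, (B,hash)→91520, (C,nl_idx)→96640 …(+6); best=10920 via (E,hash)
  {ABCDE}: card=800000; try (C,hash)→28280, (E,hash)→51120, (A,hash)→91120, (C,merge)→248280, (E,merge)→690520, (B,hash)→831560 …(+10); best=28280 via (C,hash)

cost=28280; order=D,B,A,E,C; methods=nl_idx,hash,hash,hash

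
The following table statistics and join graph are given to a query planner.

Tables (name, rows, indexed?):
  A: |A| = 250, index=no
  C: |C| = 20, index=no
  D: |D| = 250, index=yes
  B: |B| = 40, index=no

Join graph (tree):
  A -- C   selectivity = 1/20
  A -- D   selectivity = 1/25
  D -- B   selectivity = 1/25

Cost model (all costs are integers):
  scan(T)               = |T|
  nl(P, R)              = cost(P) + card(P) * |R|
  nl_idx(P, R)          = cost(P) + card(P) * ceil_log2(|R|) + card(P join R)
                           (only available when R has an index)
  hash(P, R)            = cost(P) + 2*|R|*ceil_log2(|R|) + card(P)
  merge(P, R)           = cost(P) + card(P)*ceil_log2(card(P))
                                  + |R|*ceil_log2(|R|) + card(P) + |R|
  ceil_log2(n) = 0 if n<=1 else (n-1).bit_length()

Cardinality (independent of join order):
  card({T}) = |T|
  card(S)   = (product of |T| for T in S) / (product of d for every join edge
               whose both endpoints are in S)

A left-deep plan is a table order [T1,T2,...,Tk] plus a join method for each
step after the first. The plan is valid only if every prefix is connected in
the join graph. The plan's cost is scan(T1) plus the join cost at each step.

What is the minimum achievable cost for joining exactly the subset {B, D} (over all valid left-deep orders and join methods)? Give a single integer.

760

Selinger DP over subsets of {B,D}:
  {D}: scan cost=250, card=250
  {B}: scan cost=40, card=40
  {BD}: card=400; try (D,nl_idx)→760, (B,hash)→980, (D,merge)→2570, (B,merge)→2780, (D,hash)→4080, (D,nl)→10040 …(+1); best=760 via (D,nl_idx)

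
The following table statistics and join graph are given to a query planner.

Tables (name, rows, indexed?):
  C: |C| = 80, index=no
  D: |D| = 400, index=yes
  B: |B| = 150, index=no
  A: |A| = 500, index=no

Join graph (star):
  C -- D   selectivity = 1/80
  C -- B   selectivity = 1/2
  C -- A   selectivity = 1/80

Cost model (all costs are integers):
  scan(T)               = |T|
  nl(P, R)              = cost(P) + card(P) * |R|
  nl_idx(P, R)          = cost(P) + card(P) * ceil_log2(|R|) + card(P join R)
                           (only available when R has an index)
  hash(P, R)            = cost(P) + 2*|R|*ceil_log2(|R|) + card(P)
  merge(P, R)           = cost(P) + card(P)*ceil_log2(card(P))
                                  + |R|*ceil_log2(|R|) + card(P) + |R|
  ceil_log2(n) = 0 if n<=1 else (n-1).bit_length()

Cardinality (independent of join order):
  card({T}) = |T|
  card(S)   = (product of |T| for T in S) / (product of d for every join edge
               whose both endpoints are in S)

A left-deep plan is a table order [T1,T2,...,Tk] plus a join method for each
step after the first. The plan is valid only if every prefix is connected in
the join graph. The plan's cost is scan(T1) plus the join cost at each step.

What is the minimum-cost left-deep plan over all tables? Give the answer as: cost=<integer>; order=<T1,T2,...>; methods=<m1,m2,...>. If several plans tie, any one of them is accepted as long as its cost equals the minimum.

Selinger DP (subsets sized 1..n):
  {C}: scan cost=80, card=80
  {D}: scan cost=400, card=400
  {B}: scan cost=150, card=150
  {A}: scan cost=500, card=500
  {CD}: card=400; try (D,nl_idx)→1200, (C,hash)→1920, (D,merge)→4720, (C,merge)→5040, (D,hash)→7360, (D,nl)→32080 …(+1); best=1200 via (D,nl_idx)
  {BC}: card=6000; try (C,hash)→1420, (B,merge)→2070, (C,merge)→2140, (B,hash)→2560, (B,nl)→12080, (C,nl)→12150; best=1420 via (C,hash)
  {AC}: card=500; try (C,hash)→2120, (A,merge)→5720, (C,merge)→6140, (A,hash)→9160, (A,nl)→40080, (C,nl)→40500; best=2120 via (C,hash)
  {BCD}: card=30000; try (B,hash)→4000, (B,merge)→6550, (D,hash)→14620, (B,nl)→61200, (D,nl_idx)→85420, (D,merge)→89420 …(+1); best=4000 via (B,hash)
  {ACD}: card=2500; try (D,nl_idx)→9120, (D,hash)→9820, (A,merge)→10200, (A,hash)→10600, (D,merge)→11120, (A,nl)→201200 …(+1); best=9120 via (D,nl_idx)
  {ABC}: card=37500; try (B,hash)→5020, (B,merge)→8470, (A,hash)→16420, (B,nl)→77120, (A,merge)→90420, (A,nl)→3001420; best=5020 via (B,hash)
  {ABCD}: card=187500; try (B,hash)→14020, (B,merge)→42970, (A,hash)→43000, (D,hash)→49720, (B,nl)→384120, (A,merge)→489000 …(+4); best=14020 via (B,hash)

cost=14020; order=A,C,D,B; methods=hash,nl_idx,hash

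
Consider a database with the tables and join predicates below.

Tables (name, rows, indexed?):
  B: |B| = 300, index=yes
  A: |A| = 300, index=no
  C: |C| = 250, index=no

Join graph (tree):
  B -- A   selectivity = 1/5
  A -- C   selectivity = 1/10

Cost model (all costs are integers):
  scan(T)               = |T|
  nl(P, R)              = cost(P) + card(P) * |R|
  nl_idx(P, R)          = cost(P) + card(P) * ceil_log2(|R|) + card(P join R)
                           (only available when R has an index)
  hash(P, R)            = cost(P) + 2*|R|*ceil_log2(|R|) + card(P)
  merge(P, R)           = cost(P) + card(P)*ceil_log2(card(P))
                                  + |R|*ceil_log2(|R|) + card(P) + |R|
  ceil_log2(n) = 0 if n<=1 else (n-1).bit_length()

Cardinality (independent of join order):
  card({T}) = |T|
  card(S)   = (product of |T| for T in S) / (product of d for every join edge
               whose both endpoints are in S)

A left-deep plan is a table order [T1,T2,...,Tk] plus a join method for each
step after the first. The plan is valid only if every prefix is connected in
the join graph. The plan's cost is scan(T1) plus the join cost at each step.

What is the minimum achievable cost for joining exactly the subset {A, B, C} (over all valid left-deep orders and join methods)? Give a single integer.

17500

Selinger DP over subsets of {A,B,C}:
  {B}: scan cost=300, card=300
  {A}: scan cost=300, card=300
  {C}: scan cost=250, card=250
  {AB}: card=18000; try (B,hash)→6000, (A,hash)→6000, (B,merge)→6300, (A,merge)→6300, (B,nl_idx)→21000, (B,nl)→90300 …(+1); best=6000 via (B,hash)
  {AC}: card=7500; try (C,hash)→4600, (A,merge)→5500, (C,merge)→5550, (A,hash)→5900, (A,nl)→75250, (C,nl)→75300; best=4600 via (C,hash)
  {ABC}: card=450000; try (B,hash)→17500, (C,hash)→28000, (B,merge)→112600, (C,merge)→296250, (B,nl_idx)→522100, (B,nl)→2254600 …(+1); best=17500 via (B,hash)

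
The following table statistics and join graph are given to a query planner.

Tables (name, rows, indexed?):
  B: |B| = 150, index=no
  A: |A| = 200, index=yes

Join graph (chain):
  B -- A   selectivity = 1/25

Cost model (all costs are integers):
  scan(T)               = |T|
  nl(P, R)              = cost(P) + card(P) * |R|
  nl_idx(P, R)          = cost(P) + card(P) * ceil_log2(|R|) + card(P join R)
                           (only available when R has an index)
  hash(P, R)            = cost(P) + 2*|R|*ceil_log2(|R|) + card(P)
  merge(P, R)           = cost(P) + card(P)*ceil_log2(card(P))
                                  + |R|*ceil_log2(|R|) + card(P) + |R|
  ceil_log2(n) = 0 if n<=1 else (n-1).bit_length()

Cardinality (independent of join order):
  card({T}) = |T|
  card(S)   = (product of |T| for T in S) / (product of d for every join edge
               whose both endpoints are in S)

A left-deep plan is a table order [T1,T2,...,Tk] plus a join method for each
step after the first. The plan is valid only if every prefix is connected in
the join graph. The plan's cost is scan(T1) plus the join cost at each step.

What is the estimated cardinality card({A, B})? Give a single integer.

Tables in S: A(200), B(150)
Edges inside S: B-A(d=25)
numerator = 200 * 150 = 30000
denominator = 25 = 25
card(S) = 30000 / 25 = 1200

1200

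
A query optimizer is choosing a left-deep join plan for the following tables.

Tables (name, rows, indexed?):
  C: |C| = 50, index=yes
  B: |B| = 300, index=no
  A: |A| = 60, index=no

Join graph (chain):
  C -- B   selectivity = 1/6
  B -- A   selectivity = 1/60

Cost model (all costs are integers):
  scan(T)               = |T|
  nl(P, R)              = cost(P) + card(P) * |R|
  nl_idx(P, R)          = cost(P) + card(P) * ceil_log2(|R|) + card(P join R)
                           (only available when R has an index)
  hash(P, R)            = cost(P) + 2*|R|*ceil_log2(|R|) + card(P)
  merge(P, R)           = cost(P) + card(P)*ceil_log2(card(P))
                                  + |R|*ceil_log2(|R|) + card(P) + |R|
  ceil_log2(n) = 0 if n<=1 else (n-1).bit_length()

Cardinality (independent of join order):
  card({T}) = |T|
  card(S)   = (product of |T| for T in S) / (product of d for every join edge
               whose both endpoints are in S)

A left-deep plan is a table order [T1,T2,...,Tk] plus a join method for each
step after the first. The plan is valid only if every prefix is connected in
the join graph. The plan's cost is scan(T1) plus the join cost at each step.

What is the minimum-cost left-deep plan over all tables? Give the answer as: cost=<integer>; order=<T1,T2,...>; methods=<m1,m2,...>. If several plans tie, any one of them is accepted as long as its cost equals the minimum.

Selinger DP (subsets sized 1..n):
  {C}: scan cost=50, card=50
  {B}: scan cost=300, card=300
  {A}: scan cost=60, card=60
  {BC}: card=2500; try (C,hash)→1200, (B,merge)→3400, (C,merge)→3650, (C,nl_idx)→4600, (B,hash)→5500, (B,nl)→15050 …(+1); best=1200 via (C,hash)
  {AB}: card=300; try (A,hash)→1320, (B,merge)→3480, (A,merge)→3720, (B,hash)→5520, (B,nl)→18060, (A,nl)→18300; best=1320 via (A,hash)
  {ABC}: card=2500; try (C,hash)→2220, (A,hash)→4420, (C,merge)→4670, (C,nl_idx)→5620, (C,nl)→16320, (A,merge)→34120 …(+1); best=2220 via (C,hash)

cost=2220; order=B,A,C; methods=hash,hash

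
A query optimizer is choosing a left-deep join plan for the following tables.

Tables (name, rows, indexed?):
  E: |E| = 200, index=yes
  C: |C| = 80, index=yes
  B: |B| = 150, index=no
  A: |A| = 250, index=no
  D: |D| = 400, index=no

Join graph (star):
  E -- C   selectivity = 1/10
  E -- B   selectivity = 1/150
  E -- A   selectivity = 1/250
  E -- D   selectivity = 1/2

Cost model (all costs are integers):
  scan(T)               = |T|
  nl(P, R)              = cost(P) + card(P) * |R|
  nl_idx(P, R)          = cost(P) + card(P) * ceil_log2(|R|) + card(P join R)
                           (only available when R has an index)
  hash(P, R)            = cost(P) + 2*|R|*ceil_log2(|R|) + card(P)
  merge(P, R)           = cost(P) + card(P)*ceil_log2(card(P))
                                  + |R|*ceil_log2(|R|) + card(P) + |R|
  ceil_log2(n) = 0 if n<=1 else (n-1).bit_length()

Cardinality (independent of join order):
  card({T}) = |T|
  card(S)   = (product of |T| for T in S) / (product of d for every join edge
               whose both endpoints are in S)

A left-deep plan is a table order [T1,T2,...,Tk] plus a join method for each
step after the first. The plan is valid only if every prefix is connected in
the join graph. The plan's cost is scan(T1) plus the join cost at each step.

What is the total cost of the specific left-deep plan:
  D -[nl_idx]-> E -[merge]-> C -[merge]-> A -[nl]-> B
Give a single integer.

55126490

step 1: scan D: cost=400, card=400
step 2: join E via nl_idx
    card(P join E) = 400*200/(2) = 40000
    cost = 400 + 400*8 + 40000 = 43600
step 3: join C via merge
    card(P join C) = 40000*80/(10) = 320000
    cost = 43600 + 40000*16 + 80*7 + 40000 + 80 = 724240
step 4: join A via merge
    card(P join A) = 320000*250/(250) = 320000
    cost = 724240 + 320000*19 + 250*8 + 320000 + 250 = 7126490
step 5: join B via nl
    card(P join B) = 320000*150/(150) = 320000
    cost = 7126490 + 320000*150 = 55126490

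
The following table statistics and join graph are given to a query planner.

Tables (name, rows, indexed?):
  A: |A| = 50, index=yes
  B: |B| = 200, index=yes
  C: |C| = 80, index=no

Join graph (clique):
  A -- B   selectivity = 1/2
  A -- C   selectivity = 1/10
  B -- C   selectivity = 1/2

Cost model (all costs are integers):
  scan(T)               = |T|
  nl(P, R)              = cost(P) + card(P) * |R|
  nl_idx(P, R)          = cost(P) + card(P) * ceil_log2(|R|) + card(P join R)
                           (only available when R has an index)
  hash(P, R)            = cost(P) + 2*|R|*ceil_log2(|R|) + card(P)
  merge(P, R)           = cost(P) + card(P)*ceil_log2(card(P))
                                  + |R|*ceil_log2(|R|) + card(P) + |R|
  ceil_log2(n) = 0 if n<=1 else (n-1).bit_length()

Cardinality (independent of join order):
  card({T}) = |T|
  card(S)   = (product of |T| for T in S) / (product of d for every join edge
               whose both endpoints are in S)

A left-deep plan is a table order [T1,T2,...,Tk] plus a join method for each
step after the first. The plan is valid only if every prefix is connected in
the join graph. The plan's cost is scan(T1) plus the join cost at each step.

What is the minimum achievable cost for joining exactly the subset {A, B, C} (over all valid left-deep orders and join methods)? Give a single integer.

Selinger DP over subsets of {A,B,C}:
  {A}: scan cost=50, card=50
  {B}: scan cost=200, card=200
  {C}: scan cost=80, card=80
  {AB}: card=5000; try (A,hash)→1000, (B,merge)→2200, (A,merge)→2350, (B,hash)→3300, (B,nl_idx)→5450, (A,nl_idx)→6400 …(+2); best=1000 via (A,hash)
  {AC}: card=400; try (A,hash)→760, (A,nl_idx)→960, (C,merge)→1040, (A,merge)→1070, (C,hash)→1220, (C,nl)→4050 …(+1); best=760 via (A,hash)
  {BC}: card=8000; try (C,hash)→1520, (B,merge)→2520, (C,merge)→2640, (B,hash)→3360, (B,nl_idx)→8720, (B,nl)→16080 …(+1); best=1520 via (C,hash)
  {ABC}: card=20000; try (B,hash)→4360, (B,merge)→6560, (C,hash)→7120, (A,hash)→10120, (B,nl_idx)→23960, (A,nl_idx)→69520 …(+5); best=4360 via (B,hash)

4360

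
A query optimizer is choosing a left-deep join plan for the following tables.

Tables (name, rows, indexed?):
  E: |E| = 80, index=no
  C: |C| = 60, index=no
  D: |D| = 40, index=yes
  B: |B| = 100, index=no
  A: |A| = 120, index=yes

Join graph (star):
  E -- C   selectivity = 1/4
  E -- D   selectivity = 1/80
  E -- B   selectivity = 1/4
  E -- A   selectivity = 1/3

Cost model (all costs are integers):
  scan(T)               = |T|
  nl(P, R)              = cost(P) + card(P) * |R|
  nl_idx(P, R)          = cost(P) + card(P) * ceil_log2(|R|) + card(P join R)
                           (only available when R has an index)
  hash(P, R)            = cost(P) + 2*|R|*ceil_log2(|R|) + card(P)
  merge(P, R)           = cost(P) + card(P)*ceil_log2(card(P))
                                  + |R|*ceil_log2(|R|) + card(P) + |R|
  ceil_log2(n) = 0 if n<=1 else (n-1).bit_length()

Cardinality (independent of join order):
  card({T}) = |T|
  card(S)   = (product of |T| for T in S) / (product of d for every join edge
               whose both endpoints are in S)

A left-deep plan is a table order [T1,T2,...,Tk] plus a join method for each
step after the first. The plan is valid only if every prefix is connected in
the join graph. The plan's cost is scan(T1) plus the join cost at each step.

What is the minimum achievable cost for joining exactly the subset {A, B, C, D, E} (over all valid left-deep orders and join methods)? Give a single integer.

19980

Selinger DP over subsets of {A,B,C,D,E}:
  {E}: scan cost=80, card=80
  {C}: scan cost=60, card=60
  {D}: scan cost=40, card=40
  {B}: scan cost=100, card=100
  {A}: scan cost=120, card=120
  {CE}: card=1200; try (C,hash)→880, (E,merge)→1120, (C,merge)→1140, (E,hash)→1240, (E,nl)→4860, (C,nl)→4880; best=880 via (C,hash)
  {DE}: card=40; try (D,nl_idx)→600, (D,hash)→640, (E,merge)→960, (D,merge)→1000, (E,hash)→1200, (E,nl)→3240 …(+1); best=600 via (D,nl_idx)
  {BE}: card=2000; try (E,hash)→1320, (B,merge)→1520, (E,merge)→1540, (B,hash)→1560, (B,nl)→8080, (E,nl)→8100; best=1320 via (E,hash)
  {AE}: card=3200; try (E,hash)→1360, (A,merge)→1680, (E,merge)→1720, (A,hash)→1840, (A,nl_idx)→3840, (A,nl)→9680 …(+1); best=1360 via (E,hash)
  {CDE}: card=600; try (C,merge)→1300, (C,hash)→1360, (D,hash)→2560, (C,nl)→3000, (D,nl_idx)→8680, (D,merge)→15560 …(+1); best=1300 via (C,merge)
  {BCE}: card=30000; try (B,hash)→3480, (C,hash)→4040, (B,merge)→16080, (C,merge)→25740, (B,nl)→120880, (C,nl)→121320; best=3480 via (B,hash)
  {ACE}: card=48000; try (A,hash)→3760, (C,hash)→5280, (A,merge)→16240, (C,merge)→43380, (A,nl_idx)→57280, (A,nl)→144880 …(+1); best=3760 via (A,hash)
  {BDE}: card=1000; try (B,merge)→1680, (B,hash)→2040, (D,hash)→3800, (B,nl)→4600, (D,nl_idx)→14320, (D,merge)→25600 …(+1); best=1680 via (B,merge)
  {ADE}: card=1600; try (A,merge)→1840, (A,hash)→2320, (A,nl_idx)→2480, (D,hash)→5040, (A,nl)→5400, (D,nl_idx)→22160 …(+2); best=1840 via (A,merge)
  {ABE}: card=80000; try (A,hash)→5000, (B,hash)→5960, (A,merge)→26280, (B,merge)→43760, (A,nl_idx)→95320, (A,nl)→241320 …(+1); best=5000 via (A,hash)
  {BCDE}: card=15000; try (B,hash)→3300, (C,hash)→3400, (B,merge)→8700, (C,merge)→13100, (D,hash)→33960, (B,nl)→61300 …(+4); best=3300 via (B,hash)
  {ACDE}: card=24000; try (A,hash)→3580, (C,hash)→4160, (A,merge)→8860, (C,merge)→21460, (A,nl_idx)→29500, (D,hash)→52240 …(+5); best=3580 via (A,hash)
  {ABCE}: card=1200000; try (A,hash)→35160, (B,hash)→53160, (C,hash)→85720, (A,merge)→484440, (B,merge)→820560, (A,nl_idx)→1413480 …(+4); best=35160 via (A,hash)
  {ABDE}: card=40000; try (A,hash)→4360, (B,hash)→4840, (A,merge)→13640, (B,merge)→21840, (A,nl_idx)→48680, (D,hash)→85480 …(+5); best=4360 via (A,hash)
  {ABCDE}: card=600000; try (A,hash)→19980, (B,hash)→28980, (C,hash)→45080, (A,merge)→229260, (B,merge)→388380, (C,merge)→684780 …(+8); best=19980 via (A,hash)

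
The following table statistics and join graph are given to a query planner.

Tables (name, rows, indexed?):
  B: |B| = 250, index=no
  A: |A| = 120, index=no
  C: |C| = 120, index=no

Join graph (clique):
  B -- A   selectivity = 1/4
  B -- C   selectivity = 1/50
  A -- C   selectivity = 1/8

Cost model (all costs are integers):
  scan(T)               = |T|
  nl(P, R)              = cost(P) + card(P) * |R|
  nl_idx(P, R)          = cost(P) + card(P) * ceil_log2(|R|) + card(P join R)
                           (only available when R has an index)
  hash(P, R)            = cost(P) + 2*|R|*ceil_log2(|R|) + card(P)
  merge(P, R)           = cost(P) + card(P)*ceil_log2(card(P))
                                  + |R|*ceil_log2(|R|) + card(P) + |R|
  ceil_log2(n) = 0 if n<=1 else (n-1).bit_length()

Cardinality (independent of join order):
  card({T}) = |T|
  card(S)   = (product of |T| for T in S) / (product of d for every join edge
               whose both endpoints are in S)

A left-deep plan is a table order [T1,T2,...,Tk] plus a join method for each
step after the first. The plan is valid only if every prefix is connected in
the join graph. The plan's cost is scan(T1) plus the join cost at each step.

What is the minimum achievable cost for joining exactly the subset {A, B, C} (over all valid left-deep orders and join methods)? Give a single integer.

4460

Selinger DP over subsets of {A,B,C}:
  {B}: scan cost=250, card=250
  {A}: scan cost=120, card=120
  {C}: scan cost=120, card=120
  {AB}: card=7500; try (A,hash)→2180, (B,merge)→3330, (A,merge)→3460, (B,hash)→4240, (B,nl)→30120, (A,nl)→30250; best=2180 via (A,hash)
  {BC}: card=600; try (C,hash)→2180, (B,merge)→3330, (C,merge)→3460, (B,hash)→4240, (B,nl)→30120, (C,nl)→30250; best=2180 via (C,hash)
  {AC}: card=1800; try (C,hash)→1920, (A,hash)→1920, (C,merge)→2040, (A,merge)→2040, (C,nl)→14520, (A,nl)→14520; best=1920 via (C,hash)
  {ABC}: card=2250; try (A,hash)→4460, (B,hash)→7720, (A,merge)→9740, (C,hash)→11360, (B,merge)→25770, (A,nl)→74180 …(+3); best=4460 via (A,hash)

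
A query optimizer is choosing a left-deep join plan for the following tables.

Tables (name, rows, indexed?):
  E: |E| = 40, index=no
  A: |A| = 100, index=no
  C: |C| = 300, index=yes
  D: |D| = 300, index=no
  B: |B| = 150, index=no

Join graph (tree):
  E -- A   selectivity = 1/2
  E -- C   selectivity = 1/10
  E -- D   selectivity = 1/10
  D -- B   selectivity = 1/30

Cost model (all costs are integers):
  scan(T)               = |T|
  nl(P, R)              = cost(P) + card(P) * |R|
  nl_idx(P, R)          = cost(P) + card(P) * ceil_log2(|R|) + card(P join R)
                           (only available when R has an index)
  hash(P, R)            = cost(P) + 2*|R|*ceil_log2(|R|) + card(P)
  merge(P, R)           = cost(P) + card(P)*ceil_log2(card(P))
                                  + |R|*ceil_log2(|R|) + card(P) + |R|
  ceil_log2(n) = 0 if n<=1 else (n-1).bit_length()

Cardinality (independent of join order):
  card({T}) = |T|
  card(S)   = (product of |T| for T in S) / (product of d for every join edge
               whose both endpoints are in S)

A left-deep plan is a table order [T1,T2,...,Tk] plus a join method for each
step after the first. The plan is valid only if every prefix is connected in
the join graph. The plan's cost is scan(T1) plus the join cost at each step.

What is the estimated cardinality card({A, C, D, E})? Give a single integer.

1800000

Tables in S: A(100), C(300), D(300), E(40)
Edges inside S: E-A(d=2), E-C(d=10), E-D(d=10)
numerator = 100 * 300 * 300 * 40 = 360000000
denominator = 2 * 10 * 10 = 200
card(S) = 360000000 / 200 = 1800000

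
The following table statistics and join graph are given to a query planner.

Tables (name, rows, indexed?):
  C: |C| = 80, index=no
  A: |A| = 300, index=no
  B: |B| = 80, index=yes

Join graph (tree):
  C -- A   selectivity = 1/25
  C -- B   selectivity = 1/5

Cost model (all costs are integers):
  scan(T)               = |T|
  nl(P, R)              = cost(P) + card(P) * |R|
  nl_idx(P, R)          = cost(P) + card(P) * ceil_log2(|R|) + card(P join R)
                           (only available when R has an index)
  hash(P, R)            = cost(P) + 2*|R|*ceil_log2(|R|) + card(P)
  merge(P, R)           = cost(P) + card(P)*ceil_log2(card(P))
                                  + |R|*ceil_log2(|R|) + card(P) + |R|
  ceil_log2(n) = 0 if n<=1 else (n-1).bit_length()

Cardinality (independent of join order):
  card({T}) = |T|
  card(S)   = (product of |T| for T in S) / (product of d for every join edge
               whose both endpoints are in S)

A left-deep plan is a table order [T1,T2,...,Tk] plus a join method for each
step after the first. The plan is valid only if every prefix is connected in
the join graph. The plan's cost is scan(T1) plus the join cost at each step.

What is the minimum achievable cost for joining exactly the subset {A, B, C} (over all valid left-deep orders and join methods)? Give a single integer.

Selinger DP over subsets of {A,B,C}:
  {C}: scan cost=80, card=80
  {A}: scan cost=300, card=300
  {B}: scan cost=80, card=80
  {AC}: card=960; try (C,hash)→1720, (A,merge)→3720, (C,merge)→3940, (A,hash)→5560, (A,nl)→24080, (C,nl)→24300; best=1720 via (C,hash)
  {BC}: card=1280; try (C,hash)→1280, (B,hash)→1280, (C,merge)→1360, (B,merge)→1360, (B,nl_idx)→1920, (C,nl)→6480 …(+1); best=1280 via (C,hash)
  {ABC}: card=15360; try (B,hash)→3800, (A,hash)→7960, (B,merge)→12920, (A,merge)→19640, (B,nl_idx)→23800, (B,nl)→78520 …(+1); best=3800 via (B,hash)

3800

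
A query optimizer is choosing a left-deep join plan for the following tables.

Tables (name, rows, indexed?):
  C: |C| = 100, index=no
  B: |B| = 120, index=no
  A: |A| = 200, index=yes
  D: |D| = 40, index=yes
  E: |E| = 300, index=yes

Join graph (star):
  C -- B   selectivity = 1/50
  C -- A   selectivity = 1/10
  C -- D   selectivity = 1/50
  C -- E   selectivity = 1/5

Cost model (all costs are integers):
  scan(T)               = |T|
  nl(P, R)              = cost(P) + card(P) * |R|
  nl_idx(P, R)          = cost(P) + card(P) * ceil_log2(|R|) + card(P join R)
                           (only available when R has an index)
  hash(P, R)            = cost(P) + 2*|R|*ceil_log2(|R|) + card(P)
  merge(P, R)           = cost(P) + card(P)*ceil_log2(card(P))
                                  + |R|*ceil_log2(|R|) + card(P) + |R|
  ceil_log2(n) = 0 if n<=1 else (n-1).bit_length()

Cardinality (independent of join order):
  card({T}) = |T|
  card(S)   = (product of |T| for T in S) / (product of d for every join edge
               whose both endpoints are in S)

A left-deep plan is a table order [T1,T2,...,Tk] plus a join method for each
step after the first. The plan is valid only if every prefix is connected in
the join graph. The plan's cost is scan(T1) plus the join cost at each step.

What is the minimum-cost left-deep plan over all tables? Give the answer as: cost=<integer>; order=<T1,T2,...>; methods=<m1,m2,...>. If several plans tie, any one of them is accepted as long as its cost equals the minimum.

cost=14912; order=C,D,B,A,E; methods=hash,merge,hash,hash

Selinger DP (subsets sized 1..n):
  {C}: scan cost=100, card=100
  {B}: scan cost=120, card=120
  {A}: scan cost=200, card=200
  {D}: scan cost=40, card=40
  {E}: scan cost=300, card=300
  {BC}: card=240; try (C,hash)→1640, (B,merge)→1860, (C,merge)→1880, (B,hash)→1880, (B,nl)→12100, (C,nl)→12120; best=1640 via (C,hash)
  {AC}: card=2000; try (C,hash)→1800, (A,merge)→2700, (C,merge)→2800, (A,nl_idx)→2900, (A,hash)→3400, (A,nl)→20100 …(+1); best=1800 via (C,hash)
  {CD}: card=80; try (D,hash)→680, (D,nl_idx)→780, (C,merge)→1120, (D,merge)→1180, (C,hash)→1480, (C,nl)→4040 …(+1); best=680 via (D,hash)
  {CE}: card=6000; try (C,hash)→2000, (E,merge)→3900, (C,merge)→4100, (E,hash)→5600, (E,nl_idx)→7000, (E,nl)→30100 …(+1); best=2000 via (C,hash)
  {ABC}: card=4800; try (A,hash)→5080, (B,hash)→5480, (A,merge)→5600, (A,nl_idx)→8360, (B,merge)→26760, (A,nl)→49640 …(+1); best=5080 via (A,hash)
  {BCD}: card=192; try (B,merge)→2280, (D,hash)→2360, (B,hash)→2440, (D,nl_idx)→3272, (D,merge)→4080, (B,nl)→10280 …(+1); best=2280 via (B,merge)
  {BCE}: card=14400; try (E,merge)→6800, (E,hash)→7280, (B,hash)→9680, (E,nl_idx)→18200, (E,nl)→73640, (B,merge)→86960 …(+1); best=6800 via (E,merge)
  {ACD}: card=1600; try (A,nl_idx)→2920, (A,merge)→3120, (A,hash)→3960, (D,hash)→4280, (D,nl_idx)→15400, (A,nl)→16680 …(+2); best=2920 via (A,nl_idx)
  {ACE}: card=120000; try (E,hash)→9200, (A,hash)→11200, (E,merge)→28800, (A,merge)→87800, (E,nl_idx)→139800, (A,nl_idx)→170000 …(+2); best=9200 via (E,hash)
  {CDE}: card=4800; try (E,merge)→4320, (E,hash)→6160, (E,nl_idx)→6200, (D,hash)→8480, (E,nl)→24680, (D,nl_idx)→42800 …(+2); best=4320 via (E,merge)
  {ABCD}: card=3840; try (A,hash)→5672, (A,merge)→5808, (B,hash)→6200, (A,nl_idx)→7656, (D,hash)→10360, (B,merge)→23080 …(+5); best=5672 via (A,hash)
  {ABCE}: card=288000; try (E,hash)→15280, (A,hash)→24400, (E,merge)→75280, (B,hash)→130880, (A,merge)→224600, (E,nl_idx)→336280 …(+5); best=15280 via (E,hash)
  {BCDE}: card=11520; try (E,merge)→7008, (E,hash)→7872, (B,hash)→10800, (E,nl_idx)→15528, (D,hash)→21680, (E,nl)→59880 …(+5); best=7008 via (E,merge)
  {ACDE}: card=96000; try (E,hash)→9920, (A,hash)→12320, (E,merge)→25120, (A,merge)→73320, (E,nl_idx)→113320, (D,hash)→129680 …(+6); best=9920 via (E,hash)
  {ABCDE}: card=230400; try (E,hash)→14912, (A,hash)→21728, (E,merge)→58592, (B,hash)→107600, (A,merge)→181608, (E,nl_idx)→270632 …(+9); best=14912 via (E,hash)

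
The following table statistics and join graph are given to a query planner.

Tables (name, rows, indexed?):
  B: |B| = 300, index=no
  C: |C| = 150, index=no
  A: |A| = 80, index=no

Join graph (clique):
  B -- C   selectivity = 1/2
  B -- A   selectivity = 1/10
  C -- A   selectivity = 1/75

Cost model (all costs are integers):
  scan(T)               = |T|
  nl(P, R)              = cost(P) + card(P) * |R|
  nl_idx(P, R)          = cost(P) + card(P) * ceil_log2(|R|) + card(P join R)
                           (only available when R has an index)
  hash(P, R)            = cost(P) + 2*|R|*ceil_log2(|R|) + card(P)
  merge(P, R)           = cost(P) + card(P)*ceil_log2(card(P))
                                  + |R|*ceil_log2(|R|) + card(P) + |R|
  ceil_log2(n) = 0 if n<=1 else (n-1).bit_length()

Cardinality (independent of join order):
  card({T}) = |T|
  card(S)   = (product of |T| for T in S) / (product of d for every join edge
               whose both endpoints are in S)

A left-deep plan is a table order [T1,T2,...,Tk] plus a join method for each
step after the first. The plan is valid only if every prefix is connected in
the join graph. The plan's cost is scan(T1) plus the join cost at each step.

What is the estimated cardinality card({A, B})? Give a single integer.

2400

Tables in S: A(80), B(300)
Edges inside S: B-A(d=10)
numerator = 80 * 300 = 24000
denominator = 10 = 10
card(S) = 24000 / 10 = 2400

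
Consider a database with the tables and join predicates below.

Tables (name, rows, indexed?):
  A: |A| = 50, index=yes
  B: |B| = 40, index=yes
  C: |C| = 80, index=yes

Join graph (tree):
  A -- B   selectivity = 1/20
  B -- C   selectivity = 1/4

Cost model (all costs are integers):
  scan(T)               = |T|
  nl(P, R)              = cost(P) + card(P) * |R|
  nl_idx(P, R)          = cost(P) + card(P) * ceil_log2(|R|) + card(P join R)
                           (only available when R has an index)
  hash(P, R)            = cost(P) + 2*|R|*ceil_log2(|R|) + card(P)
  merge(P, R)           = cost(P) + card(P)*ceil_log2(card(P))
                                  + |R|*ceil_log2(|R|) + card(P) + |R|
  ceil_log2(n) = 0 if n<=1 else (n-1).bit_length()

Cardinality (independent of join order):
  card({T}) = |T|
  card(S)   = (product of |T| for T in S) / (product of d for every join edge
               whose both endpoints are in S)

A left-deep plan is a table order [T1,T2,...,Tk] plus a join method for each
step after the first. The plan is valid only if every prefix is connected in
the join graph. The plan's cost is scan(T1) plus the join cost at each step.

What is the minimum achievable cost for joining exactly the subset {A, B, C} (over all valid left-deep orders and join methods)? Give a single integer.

Selinger DP over subsets of {A,B,C}:
  {A}: scan cost=50, card=50
  {B}: scan cost=40, card=40
  {C}: scan cost=80, card=80
  {AB}: card=100; try (A,nl_idx)→380, (B,nl_idx)→450, (B,hash)→580, (A,merge)→670, (B,merge)→680, (A,hash)→680 …(+2); best=380 via (A,nl_idx)
  {BC}: card=800; try (B,hash)→640, (C,merge)→960, (B,merge)→1000, (C,nl_idx)→1120, (C,hash)→1200, (B,nl_idx)→1360 …(+2); best=640 via (B,hash)
  {ABC}: card=2000; try (C,hash)→1600, (C,merge)→1820, (A,hash)→2040, (C,nl_idx)→3080, (A,nl_idx)→7440, (C,nl)→8380 …(+2); best=1600 via (C,hash)

1600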